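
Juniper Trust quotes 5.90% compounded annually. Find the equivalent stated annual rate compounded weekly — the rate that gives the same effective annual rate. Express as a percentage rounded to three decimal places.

5.736%

Compounded annually, EAR = nominal = 0.059000.
Solve (1 + r/52)^52 = 1.059000: r/52 = 1.059000^(1/52) − 1 = 0.001103, so r = 0.057357 = 5.736%.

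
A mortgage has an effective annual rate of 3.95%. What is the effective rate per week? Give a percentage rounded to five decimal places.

The per-week rate i satisfies (1 + i)^52 = 1 + 0.0395.
i = 1.0395^(1/52) − 1 = 0.0007453 = 0.07453%.

0.07453%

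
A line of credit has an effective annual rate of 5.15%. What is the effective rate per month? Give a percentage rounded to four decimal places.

The per-month rate i satisfies (1 + i)^12 = 1 + 0.0515.
i = 1.0515^(1/12) − 1 = 0.0041936 = 0.4194%.

0.4194%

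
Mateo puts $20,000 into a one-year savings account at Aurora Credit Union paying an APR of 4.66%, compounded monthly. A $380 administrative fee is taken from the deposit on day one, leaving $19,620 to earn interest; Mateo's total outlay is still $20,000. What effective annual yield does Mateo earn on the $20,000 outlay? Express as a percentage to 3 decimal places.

Value after one year: 19,620 × (1 + 0.0466/12)^12 = 19,620 × 1.047608 = $20,554.07.
Effective yield on the $20,000 outlay: 20,554.07 / 20,000 − 1 = 0.027704 = 2.770%.

2.770%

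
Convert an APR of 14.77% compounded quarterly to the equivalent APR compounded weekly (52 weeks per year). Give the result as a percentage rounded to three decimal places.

14.524%

EAR = (1 + 0.1477/4)^4 − 1 = 0.156084.
Solve (1 + r/52)^52 = 1.156084: r/52 = 1.156084^(1/52) − 1 = 0.002793, so r = 0.145241 = 14.524%.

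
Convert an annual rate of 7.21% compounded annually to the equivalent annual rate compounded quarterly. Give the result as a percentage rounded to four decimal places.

7.0229%

Compounded annually, EAR = nominal = 0.072100.
Solve (1 + r/4)^4 = 1.072100: r/4 = 1.072100^(1/4) − 1 = 0.017557, so r = 0.070229 = 7.0229%.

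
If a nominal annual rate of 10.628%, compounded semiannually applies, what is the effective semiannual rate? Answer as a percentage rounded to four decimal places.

5.3140%

With a nominal annual rate compounded semiannually, the periodic rate is the nominal rate divided by 2.
i = 0.10628 / 2 = 0.0531400 = 5.3140%.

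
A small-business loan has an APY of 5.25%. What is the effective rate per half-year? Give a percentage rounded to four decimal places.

2.5914%

The per-half-year rate i satisfies (1 + i)^2 = 1 + 0.0525.
i = 1.0525^(1/2) − 1 = 0.0259142 = 2.5914%.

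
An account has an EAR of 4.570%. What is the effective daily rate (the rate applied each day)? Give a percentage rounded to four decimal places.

The per-day rate i satisfies (1 + i)^365 = 1 + 0.04570.
i = 1.04570^(1/365) − 1 = 0.0001224 = 0.0122%.

0.0122%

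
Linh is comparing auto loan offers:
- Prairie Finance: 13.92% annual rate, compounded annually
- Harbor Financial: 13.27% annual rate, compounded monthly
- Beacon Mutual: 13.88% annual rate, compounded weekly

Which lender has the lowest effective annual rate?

Prairie Finance

Prairie Finance: compounded annually, EAR = 13.920%
Harbor Financial: (1 + 0.1327/12)^12 − 1 = 14.108%
Beacon Mutual: (1 + 0.1388/52)^52 − 1 = 14.868%
The lowest effective annual rate is Prairie Finance at 13.920%.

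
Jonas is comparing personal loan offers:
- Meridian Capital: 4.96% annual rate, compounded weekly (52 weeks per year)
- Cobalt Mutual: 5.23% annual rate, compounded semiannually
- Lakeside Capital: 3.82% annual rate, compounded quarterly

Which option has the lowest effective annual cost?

Lakeside Capital

Meridian Capital: (1 + 0.0496/52)^52 − 1 = 5.083%
Cobalt Mutual: (1 + 0.0523/2)^2 − 1 = 5.298%
Lakeside Capital: (1 + 0.0382/4)^4 − 1 = 3.875%
The lowest effective annual rate is Lakeside Capital at 3.875%.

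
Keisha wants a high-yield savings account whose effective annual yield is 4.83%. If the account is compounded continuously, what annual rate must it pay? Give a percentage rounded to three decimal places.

4.717%

Continuous: nominal r satisfies e^r − 1 = 0.0483.
r = ln(1 + 0.0483) = ln(1.0483) = 0.047170 = 4.717%.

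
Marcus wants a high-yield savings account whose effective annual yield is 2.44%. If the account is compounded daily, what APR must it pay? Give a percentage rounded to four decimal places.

2.4108%

(1 + r/365)^365 − 1 = 0.0244, so 1 + r/365 = 1.0244^(1/365).
r/365 = 0.000066, so r = 0.024108 = 2.4108%.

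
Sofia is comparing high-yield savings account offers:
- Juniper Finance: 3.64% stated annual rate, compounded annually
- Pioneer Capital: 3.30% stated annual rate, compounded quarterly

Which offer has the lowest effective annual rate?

Pioneer Capital

Juniper Finance: compounded annually, EAR = 3.640%
Pioneer Capital: (1 + 0.0330/4)^4 − 1 = 3.341%
The lowest effective annual rate is Pioneer Capital at 3.341%.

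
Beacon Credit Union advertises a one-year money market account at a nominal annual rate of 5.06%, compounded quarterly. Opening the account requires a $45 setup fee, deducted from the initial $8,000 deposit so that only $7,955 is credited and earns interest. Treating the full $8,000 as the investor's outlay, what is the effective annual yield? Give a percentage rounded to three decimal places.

Value after one year: 7,955 × (1 + 0.0506/4)^4 = 7,955 × 1.051568 = $8,365.23.
Effective yield on the $8,000 outlay: 8,365.23 / 8,000 − 1 = 0.045653 = 4.565%.

4.565%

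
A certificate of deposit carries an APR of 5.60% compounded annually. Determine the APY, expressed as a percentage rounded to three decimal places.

Annual compounding means the effective rate equals the nominal rate: 5.600%.

5.600%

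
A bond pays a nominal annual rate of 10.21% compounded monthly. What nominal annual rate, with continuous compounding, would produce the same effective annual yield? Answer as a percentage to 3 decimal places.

EAR = (1 + 0.1021/12)^12 − 1 = 0.107016.
Equivalent continuous rate: r = ln(1 + 0.107016) = 0.101668 = 10.167%.

10.167%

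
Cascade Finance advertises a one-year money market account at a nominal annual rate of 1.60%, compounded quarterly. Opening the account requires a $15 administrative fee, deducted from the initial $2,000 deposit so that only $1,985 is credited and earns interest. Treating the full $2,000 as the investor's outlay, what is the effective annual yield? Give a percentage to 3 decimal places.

Value after one year: 1,985 × (1 + 0.0160/4)^4 = 1,985 × 1.016096 = $2,016.95.
Effective yield on the $2,000 outlay: 2,016.95 / 2,000 − 1 = 0.008476 = 0.848%.

0.848%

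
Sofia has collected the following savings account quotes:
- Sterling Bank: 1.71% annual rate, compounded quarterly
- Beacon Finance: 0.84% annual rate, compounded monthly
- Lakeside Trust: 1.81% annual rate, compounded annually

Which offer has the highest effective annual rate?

Lakeside Trust

Sterling Bank: (1 + 0.0171/4)^4 − 1 = 1.721%
Beacon Finance: (1 + 0.0084/12)^12 − 1 = 0.843%
Lakeside Trust: compounded annually, EAR = 1.810%
The highest effective annual rate is Lakeside Trust at 1.810%.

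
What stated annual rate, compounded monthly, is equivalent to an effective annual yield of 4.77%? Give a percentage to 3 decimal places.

(1 + r/12)^12 − 1 = 0.0477, so 1 + r/12 = 1.0477^(1/12).
r/12 = 0.003891, so r = 0.046688 = 4.669%.

4.669%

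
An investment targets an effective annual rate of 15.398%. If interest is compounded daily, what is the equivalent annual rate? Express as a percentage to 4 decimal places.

(1 + r/365)^365 − 1 = 0.15398, so 1 + r/365 = 1.15398^(1/365).
r/365 = 0.000392, so r = 0.143245 = 14.3245%.

14.3245%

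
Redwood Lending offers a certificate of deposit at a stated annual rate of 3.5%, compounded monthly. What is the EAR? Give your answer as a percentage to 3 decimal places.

EAR = (1 + 0.035/12)^12 − 1.
= (1 + 0.002917)^12 − 1 = 1.035567 − 1 = 3.557%.

3.557%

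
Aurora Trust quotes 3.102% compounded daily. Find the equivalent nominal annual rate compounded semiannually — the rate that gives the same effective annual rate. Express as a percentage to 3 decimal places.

EAR = (1 + 0.03102/365)^365 − 1 = 0.031505.
Solve (1 + r/2)^2 = 1.031505: r/2 = 1.031505^(1/2) − 1 = 0.015630, so r = 0.031260 = 3.126%.

3.126%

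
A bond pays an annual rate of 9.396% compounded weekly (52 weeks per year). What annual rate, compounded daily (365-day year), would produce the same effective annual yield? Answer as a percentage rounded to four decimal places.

9.3887%

EAR = (1 + 0.09396/52)^52 − 1 = 0.098423.
Solve (1 + r/365)^365 = 1.098423: r/365 = 1.098423^(1/365) − 1 = 0.000257, so r = 0.093887 = 9.3887%.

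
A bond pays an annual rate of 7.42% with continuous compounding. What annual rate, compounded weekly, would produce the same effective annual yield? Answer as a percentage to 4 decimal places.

7.4253%

EAR under continuous compounding: e^0.0742 − 1 = 0.077022.
Solve (1 + r/52)^52 = 1.077022: r/52 = 1.077022^(1/52) − 1 = 0.001428, so r = 0.074253 = 7.4253%.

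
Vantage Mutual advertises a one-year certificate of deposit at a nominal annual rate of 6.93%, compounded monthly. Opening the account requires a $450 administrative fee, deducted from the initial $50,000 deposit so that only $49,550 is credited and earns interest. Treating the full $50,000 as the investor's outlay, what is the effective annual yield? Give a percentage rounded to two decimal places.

6.19%

Value after one year: 49,550 × (1 + 0.0693/12)^12 = 49,550 × 1.071544 = $53,095.01.
Effective yield on the $50,000 outlay: 53,095.01 / 50,000 − 1 = 0.061900 = 6.19%.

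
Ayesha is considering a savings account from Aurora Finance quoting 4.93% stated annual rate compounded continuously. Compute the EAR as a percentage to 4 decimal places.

With continuous compounding, EAR = e^0.0493 − 1.
e^0.0493 = 1.050535, so EAR = 0.050535 = 5.0535%.

5.0535%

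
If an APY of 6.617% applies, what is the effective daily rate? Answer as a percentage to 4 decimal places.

The per-day rate i satisfies (1 + i)^365 = 1 + 0.06617.
i = 1.06617^(1/365) − 1 = 0.0001756 = 0.0176%.

0.0176%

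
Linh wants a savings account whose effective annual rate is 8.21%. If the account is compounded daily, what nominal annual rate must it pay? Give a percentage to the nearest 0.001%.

7.891%

(1 + r/365)^365 − 1 = 0.0821, so 1 + r/365 = 1.0821^(1/365).
r/365 = 0.000216, so r = 0.078912 = 7.891%.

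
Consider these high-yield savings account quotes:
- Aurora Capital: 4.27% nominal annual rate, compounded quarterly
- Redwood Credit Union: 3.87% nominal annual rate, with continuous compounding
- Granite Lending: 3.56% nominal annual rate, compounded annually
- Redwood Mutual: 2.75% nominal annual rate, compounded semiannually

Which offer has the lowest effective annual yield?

Redwood Mutual

Aurora Capital: (1 + 0.0427/4)^4 − 1 = 4.339%
Redwood Credit Union: e^0.0387 − 1 = 3.946%
Granite Lending: compounded annually, EAR = 3.560%
Redwood Mutual: (1 + 0.0275/2)^2 − 1 = 2.769%
The lowest effective annual rate is Redwood Mutual at 2.769%.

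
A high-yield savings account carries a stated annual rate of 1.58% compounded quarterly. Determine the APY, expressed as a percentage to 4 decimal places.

1.5894%

EAR = (1 + 0.0158/4)^4 − 1.
= (1 + 0.003950)^4 − 1 = 1.015894 − 1 = 1.5894%.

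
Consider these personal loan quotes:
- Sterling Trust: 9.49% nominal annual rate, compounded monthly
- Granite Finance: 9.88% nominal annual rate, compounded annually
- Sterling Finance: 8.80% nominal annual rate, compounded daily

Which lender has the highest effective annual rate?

Sterling Trust: (1 + 0.0949/12)^12 − 1 = 9.914%
Granite Finance: compounded annually, EAR = 9.880%
Sterling Finance: (1 + 0.0880/365)^365 − 1 = 9.198%
The highest effective annual rate is Sterling Trust at 9.914%.

Sterling Trust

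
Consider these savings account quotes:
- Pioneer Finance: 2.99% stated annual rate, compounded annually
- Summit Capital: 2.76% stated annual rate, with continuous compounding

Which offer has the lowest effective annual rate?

Summit Capital

Pioneer Finance: compounded annually, EAR = 2.990%
Summit Capital: e^0.0276 − 1 = 2.798%
The lowest effective annual rate is Summit Capital at 2.798%.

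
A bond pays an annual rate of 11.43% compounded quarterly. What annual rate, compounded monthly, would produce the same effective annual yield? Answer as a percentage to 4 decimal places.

EAR = (1 + 0.1143/4)^4 − 1 = 0.119293.
Solve (1 + r/12)^12 = 1.119293: r/12 = 1.119293^(1/12) − 1 = 0.009436, so r = 0.113228 = 11.3228%.

11.3228%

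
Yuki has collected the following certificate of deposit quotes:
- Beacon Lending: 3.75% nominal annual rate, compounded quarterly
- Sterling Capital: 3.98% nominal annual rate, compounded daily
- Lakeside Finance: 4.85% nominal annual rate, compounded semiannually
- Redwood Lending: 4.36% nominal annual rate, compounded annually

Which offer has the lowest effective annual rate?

Beacon Lending

Beacon Lending: (1 + 0.0375/4)^4 − 1 = 3.803%
Sterling Capital: (1 + 0.0398/365)^365 − 1 = 4.060%
Lakeside Finance: (1 + 0.0485/2)^2 − 1 = 4.909%
Redwood Lending: compounded annually, EAR = 4.360%
The lowest effective annual rate is Beacon Lending at 3.803%.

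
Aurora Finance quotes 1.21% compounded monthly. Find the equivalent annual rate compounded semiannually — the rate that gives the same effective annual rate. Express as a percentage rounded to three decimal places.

EAR = (1 + 0.0121/12)^12 − 1 = 0.012167.
Solve (1 + r/2)^2 = 1.012167: r/2 = 1.012167^(1/2) − 1 = 0.006065, so r = 0.012131 = 1.213%.

1.213%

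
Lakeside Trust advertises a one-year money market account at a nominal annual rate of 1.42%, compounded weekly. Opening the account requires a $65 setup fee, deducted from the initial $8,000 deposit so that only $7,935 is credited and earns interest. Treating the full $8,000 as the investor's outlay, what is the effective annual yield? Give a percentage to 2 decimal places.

Value after one year: 7,935 × (1 + 0.0142/52)^52 = 7,935 × 1.014299 = $8,048.47.
Effective yield on the $8,000 outlay: 8,048.47 / 8,000 − 1 = 0.006058 = 0.61%.

0.61%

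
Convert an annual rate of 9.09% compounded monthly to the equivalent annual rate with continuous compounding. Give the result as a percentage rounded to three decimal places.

EAR = (1 + 0.0909/12)^12 − 1 = 0.094784.
Equivalent continuous rate: r = ln(1 + 0.094784) = 0.090557 = 9.056%.

9.056%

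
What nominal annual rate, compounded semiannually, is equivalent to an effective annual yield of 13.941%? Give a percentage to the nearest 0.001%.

13.486%

(1 + r/2)^2 − 1 = 0.13941, so 1 + r/2 = 1.13941^(1/2).
r/2 = 0.067431, so r = 0.134863 = 13.486%.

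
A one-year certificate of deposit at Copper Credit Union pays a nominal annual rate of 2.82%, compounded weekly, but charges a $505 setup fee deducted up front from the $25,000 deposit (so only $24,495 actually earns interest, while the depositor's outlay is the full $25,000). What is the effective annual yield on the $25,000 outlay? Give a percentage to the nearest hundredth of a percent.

Value after one year: 24,495 × (1 + 0.0282/52)^52 = 24,495 × 1.028594 = $25,195.40.
Effective yield on the $25,000 outlay: 25,195.40 / 25,000 − 1 = 0.007816 = 0.78%.

0.78%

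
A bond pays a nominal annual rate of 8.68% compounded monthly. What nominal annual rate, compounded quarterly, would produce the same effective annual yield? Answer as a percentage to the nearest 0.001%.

8.743%

EAR = (1 + 0.0868/12)^12 − 1 = 0.090338.
Solve (1 + r/4)^4 = 1.090338: r/4 = 1.090338^(1/4) − 1 = 0.021857, so r = 0.087429 = 8.743%.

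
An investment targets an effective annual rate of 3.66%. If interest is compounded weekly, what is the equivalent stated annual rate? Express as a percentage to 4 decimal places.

3.5959%

(1 + r/52)^52 − 1 = 0.0366, so 1 + r/52 = 1.0366^(1/52).
r/52 = 0.000692, so r = 0.035959 = 3.5959%.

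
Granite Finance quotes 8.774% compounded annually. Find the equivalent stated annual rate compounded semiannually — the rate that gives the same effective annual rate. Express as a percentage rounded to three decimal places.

8.590%

Compounded annually, EAR = nominal = 0.087740.
Solve (1 + r/2)^2 = 1.087740: r/2 = 1.087740^(1/2) − 1 = 0.042948, so r = 0.085895 = 8.590%.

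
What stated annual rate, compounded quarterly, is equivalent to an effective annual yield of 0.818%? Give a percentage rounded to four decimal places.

(1 + r/4)^4 − 1 = 0.00818, so 1 + r/4 = 1.00818^(1/4).
r/4 = 0.002039, so r = 0.008155 = 0.8155%.

0.8155%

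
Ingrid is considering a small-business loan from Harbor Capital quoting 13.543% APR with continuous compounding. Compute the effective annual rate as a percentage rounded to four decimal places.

14.5029%

With continuous compounding, EAR = e^0.13543 − 1.
e^0.13543 = 1.145029, so EAR = 0.145029 = 14.5029%.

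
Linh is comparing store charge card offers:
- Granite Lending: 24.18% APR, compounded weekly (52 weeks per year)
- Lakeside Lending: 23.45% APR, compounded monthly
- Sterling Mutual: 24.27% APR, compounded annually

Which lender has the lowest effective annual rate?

Granite Lending: (1 + 0.2418/52)^52 − 1 = 27.283%
Lakeside Lending: (1 + 0.2345/12)^12 − 1 = 26.142%
Sterling Mutual: compounded annually, EAR = 24.270%
The lowest effective annual rate is Sterling Mutual at 24.270%.

Sterling Mutual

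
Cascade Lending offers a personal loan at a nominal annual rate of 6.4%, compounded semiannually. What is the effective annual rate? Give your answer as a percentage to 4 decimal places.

EAR = (1 + 0.064/2)^2 − 1.
= (1 + 0.032000)^2 − 1 = 1.065024 − 1 = 6.5024%.

6.5024%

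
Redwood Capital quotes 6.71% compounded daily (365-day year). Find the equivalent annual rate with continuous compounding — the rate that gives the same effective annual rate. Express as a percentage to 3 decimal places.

EAR = (1 + 0.0671/365)^365 − 1 = 0.069396.
Equivalent continuous rate: r = ln(1 + 0.069396) = 0.067094 = 6.709%.

6.709%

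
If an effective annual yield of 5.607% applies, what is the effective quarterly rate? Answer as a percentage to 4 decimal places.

The per-quarter rate i satisfies (1 + i)^4 = 1 + 0.05607.
i = 1.05607^(1/4) − 1 = 0.0137320 = 1.3732%.

1.3732%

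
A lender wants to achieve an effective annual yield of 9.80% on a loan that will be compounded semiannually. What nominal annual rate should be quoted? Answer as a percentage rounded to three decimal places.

(1 + r/2)^2 − 1 = 0.0980, so 1 + r/2 = 1.0980^(1/2).
r/2 = 0.047855, so r = 0.095710 = 9.571%.

9.571%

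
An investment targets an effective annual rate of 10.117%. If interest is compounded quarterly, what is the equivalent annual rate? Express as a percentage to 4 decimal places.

9.7544%

(1 + r/4)^4 − 1 = 0.10117, so 1 + r/4 = 1.10117^(1/4).
r/4 = 0.024386, so r = 0.097544 = 9.7544%.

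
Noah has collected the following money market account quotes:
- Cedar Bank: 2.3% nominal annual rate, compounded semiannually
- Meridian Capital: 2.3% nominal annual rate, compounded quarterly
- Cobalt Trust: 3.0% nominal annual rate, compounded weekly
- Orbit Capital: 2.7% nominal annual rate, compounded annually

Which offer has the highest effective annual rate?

Cobalt Trust

Cedar Bank: (1 + 0.023/2)^2 − 1 = 2.313%
Meridian Capital: (1 + 0.023/4)^4 − 1 = 2.320%
Cobalt Trust: (1 + 0.030/52)^52 − 1 = 3.045%
Orbit Capital: compounded annually, EAR = 2.700%
The highest effective annual rate is Cobalt Trust at 3.045%.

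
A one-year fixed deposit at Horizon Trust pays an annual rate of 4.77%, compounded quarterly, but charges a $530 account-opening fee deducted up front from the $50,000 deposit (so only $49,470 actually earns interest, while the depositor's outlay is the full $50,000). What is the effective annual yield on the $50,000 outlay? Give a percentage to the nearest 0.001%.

3.745%

Value after one year: 49,470 × (1 + 0.0477/4)^4 = 49,470 × 1.048560 = $51,872.27.
Effective yield on the $50,000 outlay: 51,872.27 / 50,000 − 1 = 0.037445 = 3.745%.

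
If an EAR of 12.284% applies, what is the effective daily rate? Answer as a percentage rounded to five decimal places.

The per-day rate i satisfies (1 + i)^365 = 1 + 0.12284.
i = 1.12284^(1/365) − 1 = 0.0003175 = 0.03175%.

0.03175%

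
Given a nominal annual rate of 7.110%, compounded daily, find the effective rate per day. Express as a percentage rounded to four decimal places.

With a nominal annual rate compounded daily, the periodic rate is the nominal rate divided by 365.
i = 0.07110 / 365 = 0.0001948 = 0.0195%.

0.0195%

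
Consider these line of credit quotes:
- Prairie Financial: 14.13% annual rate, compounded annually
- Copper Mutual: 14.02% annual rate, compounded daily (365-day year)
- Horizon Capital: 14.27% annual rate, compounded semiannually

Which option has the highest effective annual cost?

Copper Mutual

Prairie Financial: compounded annually, EAR = 14.130%
Copper Mutual: (1 + 0.1402/365)^365 − 1 = 15.047%
Horizon Capital: (1 + 0.1427/2)^2 − 1 = 14.779%
The highest effective annual rate is Copper Mutual at 15.047%.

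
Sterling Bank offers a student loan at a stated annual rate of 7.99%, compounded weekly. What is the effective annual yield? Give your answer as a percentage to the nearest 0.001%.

8.311%

EAR = (1 + 0.0799/52)^52 − 1.
= (1 + 0.001537)^52 − 1 = 1.083112 − 1 = 8.311%.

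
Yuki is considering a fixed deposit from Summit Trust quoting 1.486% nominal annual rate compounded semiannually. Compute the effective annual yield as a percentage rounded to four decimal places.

1.4915%

EAR = (1 + 0.01486/2)^2 − 1.
= 1.014915 − 1 = 1.4915%.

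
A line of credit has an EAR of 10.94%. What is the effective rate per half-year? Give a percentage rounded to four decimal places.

5.3281%

The per-half-year rate i satisfies (1 + i)^2 = 1 + 0.1094.
i = 1.1094^(1/2) − 1 = 0.0532806 = 5.3281%.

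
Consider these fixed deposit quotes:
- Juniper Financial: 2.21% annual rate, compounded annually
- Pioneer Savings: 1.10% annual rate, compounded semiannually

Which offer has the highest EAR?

Juniper Financial

Juniper Financial: compounded annually, EAR = 2.210%
Pioneer Savings: (1 + 0.0110/2)^2 − 1 = 1.103%
The highest effective annual rate is Juniper Financial at 2.210%.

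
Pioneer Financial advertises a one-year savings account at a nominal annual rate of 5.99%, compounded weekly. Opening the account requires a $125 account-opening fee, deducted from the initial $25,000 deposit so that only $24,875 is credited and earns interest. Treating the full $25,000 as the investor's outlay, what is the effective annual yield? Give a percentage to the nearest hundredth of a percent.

5.64%

Value after one year: 24,875 × (1 + 0.0599/52)^52 = 24,875 × 1.061694 = $26,409.63.
Effective yield on the $25,000 outlay: 26,409.63 / 25,000 − 1 = 0.056385 = 5.64%.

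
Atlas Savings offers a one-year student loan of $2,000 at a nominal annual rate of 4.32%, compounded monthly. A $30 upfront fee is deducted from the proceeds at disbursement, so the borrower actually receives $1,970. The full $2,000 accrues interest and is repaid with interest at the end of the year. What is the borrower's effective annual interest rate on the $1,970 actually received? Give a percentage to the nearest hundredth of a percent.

Amount owed after one year: 2,000 × (1 + 0.0432/12)^12 = 2,000 × 1.044066 = $2,088.13.
Effective rate on net proceeds: 2,088.13 / 1,970 − 1 = 0.059965 = 6.00%.

6.00%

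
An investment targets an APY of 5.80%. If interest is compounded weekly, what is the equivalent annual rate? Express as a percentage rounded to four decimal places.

(1 + r/52)^52 − 1 = 0.0580, so 1 + r/52 = 1.0580^(1/52).
r/52 = 0.001085, so r = 0.056411 = 5.6411%.

5.6411%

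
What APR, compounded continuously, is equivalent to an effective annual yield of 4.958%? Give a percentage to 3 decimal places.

4.839%

Continuous: nominal r satisfies e^r − 1 = 0.04958.
r = ln(1 + 0.04958) = ln(1.04958) = 0.048390 = 4.839%.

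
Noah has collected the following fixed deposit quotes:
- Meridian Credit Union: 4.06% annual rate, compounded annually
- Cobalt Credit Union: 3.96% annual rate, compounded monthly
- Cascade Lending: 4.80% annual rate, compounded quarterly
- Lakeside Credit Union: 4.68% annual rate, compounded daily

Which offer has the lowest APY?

Meridian Credit Union: compounded annually, EAR = 4.060%
Cobalt Credit Union: (1 + 0.0396/12)^12 − 1 = 4.033%
Cascade Lending: (1 + 0.0480/4)^4 − 1 = 4.887%
Lakeside Credit Union: (1 + 0.0468/365)^365 − 1 = 4.791%
The lowest effective annual rate is Cobalt Credit Union at 4.033%.

Cobalt Credit Union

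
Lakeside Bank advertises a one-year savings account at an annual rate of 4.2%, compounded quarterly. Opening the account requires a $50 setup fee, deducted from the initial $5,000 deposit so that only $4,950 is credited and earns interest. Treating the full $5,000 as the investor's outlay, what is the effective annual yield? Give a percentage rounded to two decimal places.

Value after one year: 4,950 × (1 + 0.042/4)^4 = 4,950 × 1.042666 = $5,161.20.
Effective yield on the $5,000 outlay: 5,161.20 / 5,000 − 1 = 0.032239 = 3.22%.

3.22%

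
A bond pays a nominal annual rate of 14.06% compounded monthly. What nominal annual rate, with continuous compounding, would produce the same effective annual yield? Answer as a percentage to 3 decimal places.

13.978%

EAR = (1 + 0.1406/12)^12 − 1 = 0.150024.
Equivalent continuous rate: r = ln(1 + 0.150024) = 0.139783 = 13.978%.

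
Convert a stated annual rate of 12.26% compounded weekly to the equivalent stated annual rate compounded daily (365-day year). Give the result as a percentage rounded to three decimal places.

12.248%

EAR = (1 + 0.1226/52)^52 − 1 = 0.130269.
Solve (1 + r/365)^365 = 1.130269: r/365 = 1.130269^(1/365) − 1 = 0.000336, so r = 0.122476 = 12.248%.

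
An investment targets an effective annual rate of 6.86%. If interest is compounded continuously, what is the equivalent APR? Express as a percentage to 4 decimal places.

6.6349%

Continuous: nominal r satisfies e^r − 1 = 0.0686.
r = ln(1 + 0.0686) = ln(1.0686) = 0.066349 = 6.6349%.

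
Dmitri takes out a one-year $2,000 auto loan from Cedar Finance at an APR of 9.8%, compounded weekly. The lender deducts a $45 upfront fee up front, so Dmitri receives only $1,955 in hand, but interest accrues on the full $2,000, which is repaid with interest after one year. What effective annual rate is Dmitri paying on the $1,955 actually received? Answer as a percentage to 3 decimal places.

12.825%

Amount owed after one year: 2,000 × (1 + 0.098/52)^52 = 2,000 × 1.102861 = $2,205.72.
Effective rate on net proceeds: 2,205.72 / 1,955 − 1 = 0.128247 = 12.825%.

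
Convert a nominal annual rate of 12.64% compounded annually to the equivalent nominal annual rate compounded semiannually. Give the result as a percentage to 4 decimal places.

12.2640%

Compounded annually, EAR = nominal = 0.126400.
Solve (1 + r/2)^2 = 1.126400: r/2 = 1.126400^(1/2) − 1 = 0.061320, so r = 0.122640 = 12.2640%.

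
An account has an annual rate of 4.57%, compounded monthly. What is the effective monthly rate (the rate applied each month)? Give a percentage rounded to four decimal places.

With a nominal annual rate compounded monthly, the periodic rate is the nominal rate divided by 12.
i = 0.0457 / 12 = 0.0038083 = 0.3808%.

0.3808%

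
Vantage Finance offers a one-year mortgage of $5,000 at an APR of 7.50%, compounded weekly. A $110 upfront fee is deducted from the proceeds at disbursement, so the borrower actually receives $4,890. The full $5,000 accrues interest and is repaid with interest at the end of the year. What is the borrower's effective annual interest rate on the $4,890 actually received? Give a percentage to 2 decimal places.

Amount owed after one year: 5,000 × (1 + 0.0750/52)^52 = 5,000 × 1.077826 = $5,389.13.
Effective rate on net proceeds: 5,389.13 / 4,890 − 1 = 0.102071 = 10.21%.

10.21%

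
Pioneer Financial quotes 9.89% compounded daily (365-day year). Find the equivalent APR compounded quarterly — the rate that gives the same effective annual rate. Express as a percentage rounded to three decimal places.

EAR = (1 + 0.0989/365)^365 − 1 = 0.103941.
Solve (1 + r/4)^4 = 1.103941: r/4 = 1.103941^(1/4) − 1 = 0.025030, so r = 0.100119 = 10.012%.

10.012%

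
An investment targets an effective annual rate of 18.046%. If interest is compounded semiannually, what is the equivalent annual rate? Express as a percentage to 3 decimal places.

(1 + r/2)^2 − 1 = 0.18046, so 1 + r/2 = 1.18046^(1/2).
r/2 = 0.086490, so r = 0.172980 = 17.298%.

17.298%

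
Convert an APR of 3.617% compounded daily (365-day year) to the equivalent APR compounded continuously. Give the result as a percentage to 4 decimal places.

3.6168%

EAR = (1 + 0.03617/365)^365 − 1 = 0.036830.
Equivalent continuous rate: r = ln(1 + 0.036830) = 0.036168 = 3.6168%.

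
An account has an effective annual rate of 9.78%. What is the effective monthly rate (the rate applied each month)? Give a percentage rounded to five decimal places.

The per-month rate i satisfies (1 + i)^12 = 1 + 0.0978.
i = 1.0978^(1/12) − 1 = 0.0078060 = 0.78060%.

0.78060%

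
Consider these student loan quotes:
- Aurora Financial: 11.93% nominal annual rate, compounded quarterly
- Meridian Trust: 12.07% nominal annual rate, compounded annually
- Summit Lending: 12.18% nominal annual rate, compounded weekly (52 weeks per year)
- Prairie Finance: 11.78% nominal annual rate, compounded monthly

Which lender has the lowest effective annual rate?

Meridian Trust

Aurora Financial: (1 + 0.1193/4)^4 − 1 = 12.474%
Meridian Trust: compounded annually, EAR = 12.070%
Summit Lending: (1 + 0.1218/52)^52 − 1 = 12.937%
Prairie Finance: (1 + 0.1178/12)^12 − 1 = 12.437%
The lowest effective annual rate is Meridian Trust at 12.070%.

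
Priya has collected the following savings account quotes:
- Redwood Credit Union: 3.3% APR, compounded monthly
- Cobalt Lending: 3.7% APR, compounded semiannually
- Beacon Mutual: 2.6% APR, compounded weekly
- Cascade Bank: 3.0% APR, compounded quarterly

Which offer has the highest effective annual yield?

Redwood Credit Union: (1 + 0.033/12)^12 − 1 = 3.350%
Cobalt Lending: (1 + 0.037/2)^2 − 1 = 3.734%
Beacon Mutual: (1 + 0.026/52)^52 − 1 = 2.633%
Cascade Bank: (1 + 0.030/4)^4 − 1 = 3.034%
The highest effective annual rate is Cobalt Lending at 3.734%.

Cobalt Lending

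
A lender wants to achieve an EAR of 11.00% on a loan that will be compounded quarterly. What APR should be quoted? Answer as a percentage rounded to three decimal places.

(1 + r/4)^4 − 1 = 0.1100, so 1 + r/4 = 1.1100^(1/4).
r/4 = 0.026433, so r = 0.105733 = 10.573%.

10.573%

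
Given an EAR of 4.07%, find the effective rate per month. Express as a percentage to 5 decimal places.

0.33300%

The per-month rate i satisfies (1 + i)^12 = 1 + 0.0407.
i = 1.0407^(1/12) − 1 = 0.0033300 = 0.33300%.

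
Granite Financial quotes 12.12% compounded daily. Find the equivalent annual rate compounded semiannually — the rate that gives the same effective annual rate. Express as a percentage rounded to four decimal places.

12.4926%

EAR = (1 + 0.1212/365)^365 − 1 = 0.128828.
Solve (1 + r/2)^2 = 1.128828: r/2 = 1.128828^(1/2) − 1 = 0.062463, so r = 0.124926 = 12.4926%.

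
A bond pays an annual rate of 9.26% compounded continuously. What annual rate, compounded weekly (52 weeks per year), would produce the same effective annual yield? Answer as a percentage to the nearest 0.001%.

EAR under continuous compounding: e^0.0926 − 1 = 0.097023.
Solve (1 + r/52)^52 = 1.097023: r/52 = 1.097023^(1/52) − 1 = 0.001782, so r = 0.092682 = 9.268%.

9.268%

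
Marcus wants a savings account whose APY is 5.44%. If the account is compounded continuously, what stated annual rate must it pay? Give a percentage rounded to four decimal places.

Continuous: nominal r satisfies e^r − 1 = 0.0544.
r = ln(1 + 0.0544) = ln(1.0544) = 0.052972 = 5.2972%.

5.2972%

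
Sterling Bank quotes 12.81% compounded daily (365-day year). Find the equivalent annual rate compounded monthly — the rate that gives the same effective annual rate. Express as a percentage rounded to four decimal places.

12.8763%

EAR = (1 + 0.1281/365)^365 − 1 = 0.136641.
Solve (1 + r/12)^12 = 1.136641: r/12 = 1.136641^(1/12) − 1 = 0.010730, so r = 0.128763 = 12.8763%.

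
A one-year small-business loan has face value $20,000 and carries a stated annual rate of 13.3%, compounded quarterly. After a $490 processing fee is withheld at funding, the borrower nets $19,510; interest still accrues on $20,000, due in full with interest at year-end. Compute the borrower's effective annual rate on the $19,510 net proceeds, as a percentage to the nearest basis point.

Amount owed after one year: 20,000 × (1 + 0.133/4)^4 = 20,000 × 1.139782 = $22,795.63.
Effective rate on net proceeds: 22,795.63 / 19,510 − 1 = 0.168408 = 16.84%.

16.84%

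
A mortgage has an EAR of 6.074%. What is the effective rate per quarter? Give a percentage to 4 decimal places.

The per-quarter rate i satisfies (1 + i)^4 = 1 + 0.06074.
i = 1.06074^(1/4) − 1 = 0.0148509 = 1.4851%.

1.4851%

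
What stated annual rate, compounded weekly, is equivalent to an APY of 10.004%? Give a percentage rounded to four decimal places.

(1 + r/52)^52 − 1 = 0.10004, so 1 + r/52 = 1.10004^(1/52).
r/52 = 0.001835, so r = 0.095434 = 9.5434%.

9.5434%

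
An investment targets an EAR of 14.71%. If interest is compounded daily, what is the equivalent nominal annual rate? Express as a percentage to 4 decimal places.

(1 + r/365)^365 − 1 = 0.1471, so 1 + r/365 = 1.1471^(1/365).
r/365 = 0.000376, so r = 0.137263 = 13.7263%.

13.7263%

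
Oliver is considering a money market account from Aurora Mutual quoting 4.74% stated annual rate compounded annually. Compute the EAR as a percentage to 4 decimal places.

Annual compounding means the effective rate equals the nominal rate: 4.7400%.

4.7400%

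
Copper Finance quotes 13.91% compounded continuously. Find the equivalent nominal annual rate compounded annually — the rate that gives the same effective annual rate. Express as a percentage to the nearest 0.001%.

EAR under continuous compounding: e^0.1391 − 1 = 0.149239.
Compounded annually, the equivalent nominal rate is the EAR itself: 14.924%.

14.924%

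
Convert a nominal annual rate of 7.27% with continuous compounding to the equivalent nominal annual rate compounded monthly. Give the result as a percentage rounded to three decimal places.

7.292%

EAR under continuous compounding: e^0.0727 − 1 = 0.075408.
Solve (1 + r/12)^12 = 1.075408: r/12 = 1.075408^(1/12) − 1 = 0.006077, so r = 0.072921 = 7.292%.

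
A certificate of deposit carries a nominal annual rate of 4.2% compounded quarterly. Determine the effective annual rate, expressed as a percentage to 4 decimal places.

EAR = (1 + 0.042/4)^4 − 1.
= 1.042666 − 1 = 4.2666%.

4.2666%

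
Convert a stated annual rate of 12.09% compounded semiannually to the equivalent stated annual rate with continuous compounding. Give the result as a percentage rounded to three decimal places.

11.739%

EAR = (1 + 0.1209/2)^2 − 1 = 0.124554.
Equivalent continuous rate: r = ln(1 + 0.124554) = 0.117387 = 11.739%.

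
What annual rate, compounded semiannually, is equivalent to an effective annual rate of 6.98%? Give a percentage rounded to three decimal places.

6.862%

(1 + r/2)^2 − 1 = 0.0698, so 1 + r/2 = 1.0698^(1/2).
r/2 = 0.034311, so r = 0.068623 = 6.862%.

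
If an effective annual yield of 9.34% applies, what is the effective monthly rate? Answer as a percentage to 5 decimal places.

The per-month rate i satisfies (1 + i)^12 = 1 + 0.0934.
i = 1.0934^(1/12) − 1 = 0.0074688 = 0.74688%.

0.74688%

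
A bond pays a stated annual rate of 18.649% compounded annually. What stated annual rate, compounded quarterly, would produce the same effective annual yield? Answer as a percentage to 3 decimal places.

Compounded annually, EAR = nominal = 0.186490.
Solve (1 + r/4)^4 = 1.186490: r/4 = 1.186490^(1/4) − 1 = 0.043677, so r = 0.174707 = 17.471%.

17.471%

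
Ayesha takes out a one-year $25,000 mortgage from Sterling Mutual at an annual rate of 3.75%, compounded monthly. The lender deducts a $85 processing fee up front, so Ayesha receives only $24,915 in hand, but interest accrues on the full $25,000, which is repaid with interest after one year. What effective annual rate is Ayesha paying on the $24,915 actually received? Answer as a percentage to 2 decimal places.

4.17%

Amount owed after one year: 25,000 × (1 + 0.0375/12)^12 = 25,000 × 1.038151 = $25,953.78.
Effective rate on net proceeds: 25,953.78 / 24,915 − 1 = 0.041693 = 4.17%.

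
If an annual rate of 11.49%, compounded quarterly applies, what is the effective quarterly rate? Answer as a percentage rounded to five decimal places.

With a nominal annual rate compounded quarterly, the periodic rate is the nominal rate divided by 4.
i = 0.1149 / 4 = 0.0287250 = 2.87250%.

2.87250%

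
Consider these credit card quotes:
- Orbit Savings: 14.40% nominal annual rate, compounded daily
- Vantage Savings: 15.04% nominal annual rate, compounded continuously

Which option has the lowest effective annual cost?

Orbit Savings: (1 + 0.1440/365)^365 − 1 = 15.485%
Vantage Savings: e^0.1504 − 1 = 16.230%
The lowest effective annual rate is Orbit Savings at 15.485%.

Orbit Savings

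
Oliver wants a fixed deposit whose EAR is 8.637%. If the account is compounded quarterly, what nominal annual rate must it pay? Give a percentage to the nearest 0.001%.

(1 + r/4)^4 − 1 = 0.08637, so 1 + r/4 = 1.08637^(1/4).
r/4 = 0.020926, so r = 0.083706 = 8.371%.

8.371%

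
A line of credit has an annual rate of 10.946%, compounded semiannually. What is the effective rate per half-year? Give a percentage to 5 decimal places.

With a nominal annual rate compounded semiannually, the periodic rate is the nominal rate divided by 2.
i = 0.10946 / 2 = 0.0547300 = 5.47300%.

5.47300%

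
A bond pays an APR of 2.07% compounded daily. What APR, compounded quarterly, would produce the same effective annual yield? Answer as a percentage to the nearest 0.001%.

EAR = (1 + 0.0207/365)^365 − 1 = 0.020915.
Solve (1 + r/4)^4 = 1.020915: r/4 = 1.020915^(1/4) − 1 = 0.005188, so r = 0.020753 = 2.075%.

2.075%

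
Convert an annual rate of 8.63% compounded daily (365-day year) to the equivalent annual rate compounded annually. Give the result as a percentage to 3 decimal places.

9.012%

EAR = (1 + 0.0863/365)^365 − 1 = 0.090122.
Compounded annually, the equivalent nominal rate is the EAR itself: 9.012%.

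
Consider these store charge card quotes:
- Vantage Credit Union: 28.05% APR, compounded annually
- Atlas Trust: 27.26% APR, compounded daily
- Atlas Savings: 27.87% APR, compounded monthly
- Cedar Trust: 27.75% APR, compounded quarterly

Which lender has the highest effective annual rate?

Vantage Credit Union: compounded annually, EAR = 28.050%
Atlas Trust: (1 + 0.2726/365)^365 − 1 = 31.324%
Atlas Savings: (1 + 0.2787/12)^12 − 1 = 31.721%
Cedar Trust: (1 + 0.2775/4)^4 − 1 = 30.774%
The highest effective annual rate is Atlas Savings at 31.721%.

Atlas Savings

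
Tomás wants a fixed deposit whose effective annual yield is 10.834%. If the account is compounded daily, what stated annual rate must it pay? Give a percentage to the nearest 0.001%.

(1 + r/365)^365 − 1 = 0.10834, so 1 + r/365 = 1.10834^(1/365).
r/365 = 0.000282, so r = 0.102878 = 10.288%.

10.288%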